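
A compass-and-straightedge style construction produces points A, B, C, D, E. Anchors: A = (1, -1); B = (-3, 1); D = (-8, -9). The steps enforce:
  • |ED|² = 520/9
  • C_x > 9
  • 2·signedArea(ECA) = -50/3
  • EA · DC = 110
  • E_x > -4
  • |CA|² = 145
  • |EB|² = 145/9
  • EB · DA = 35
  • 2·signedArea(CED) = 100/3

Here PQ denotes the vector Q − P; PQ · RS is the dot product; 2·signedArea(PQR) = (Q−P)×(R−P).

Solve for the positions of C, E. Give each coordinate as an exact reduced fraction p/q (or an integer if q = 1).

C = (10, 7)
E = (-10/3, -3)

1. E_x = -10/3  [line -9·x + -8·y + -54 = 0 ∩ |EB|² = 145/9]
2. E_y = -3  [line -9·x + -8·y + -54 = 0 ∩ |EB|² = 145/9]
   → E = (-10/3, -3)
3. C_x = 10  [2·signedArea(CED) = 100/3 ∩ EA · DC = 110]
4. C_y = 7  [2·signedArea(CED) = 100/3 ∩ EA · DC = 110]
   → C = (10, 7)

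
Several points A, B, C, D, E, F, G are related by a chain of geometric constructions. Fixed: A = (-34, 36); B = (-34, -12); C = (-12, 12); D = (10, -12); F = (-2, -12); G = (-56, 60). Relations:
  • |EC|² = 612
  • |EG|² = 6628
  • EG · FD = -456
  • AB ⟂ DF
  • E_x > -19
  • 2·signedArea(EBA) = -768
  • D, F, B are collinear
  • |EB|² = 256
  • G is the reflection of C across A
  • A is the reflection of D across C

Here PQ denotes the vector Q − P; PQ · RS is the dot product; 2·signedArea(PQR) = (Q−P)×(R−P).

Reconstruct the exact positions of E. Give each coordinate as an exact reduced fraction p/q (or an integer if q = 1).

1. E_x = -18  [2·signedArea(EBA) = -768]
2. E_y = -12  [|EB|² = 256]
   → E = (-18, -12)

E = (-18, -12)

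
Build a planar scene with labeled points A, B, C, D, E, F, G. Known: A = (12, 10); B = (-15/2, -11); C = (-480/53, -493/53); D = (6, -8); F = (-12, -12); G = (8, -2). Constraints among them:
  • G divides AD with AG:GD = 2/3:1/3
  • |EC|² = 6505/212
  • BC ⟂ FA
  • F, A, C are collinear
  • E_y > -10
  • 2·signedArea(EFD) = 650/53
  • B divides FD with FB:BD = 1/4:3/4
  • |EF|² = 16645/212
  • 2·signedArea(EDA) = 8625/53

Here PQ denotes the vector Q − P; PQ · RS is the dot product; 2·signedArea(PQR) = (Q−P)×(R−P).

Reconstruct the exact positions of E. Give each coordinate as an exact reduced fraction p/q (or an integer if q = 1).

E = (-373/106, -500/53)

1. E_x = -373/106  [2·signedArea(EFD) = 650/53 ∩ 2·signedArea(EDA) = 8625/53]
2. E_y = -500/53  [2·signedArea(EFD) = 650/53 ∩ 2·signedArea(EDA) = 8625/53]
   → E = (-373/106, -500/53)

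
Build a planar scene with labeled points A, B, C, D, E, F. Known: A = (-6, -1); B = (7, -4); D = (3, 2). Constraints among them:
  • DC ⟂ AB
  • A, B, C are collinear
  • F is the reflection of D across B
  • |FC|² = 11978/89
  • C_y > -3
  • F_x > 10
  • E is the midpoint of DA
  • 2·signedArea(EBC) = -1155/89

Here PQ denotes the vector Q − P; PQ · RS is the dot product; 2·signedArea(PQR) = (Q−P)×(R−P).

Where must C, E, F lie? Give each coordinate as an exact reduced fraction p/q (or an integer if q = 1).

1. C_x = 168/89  [A, B, C are collinear ∩ DC ⟂ AB]
2. C_y = -251/89  [A, B, C are collinear ∩ DC ⟂ AB]
   → C = (168/89, -251/89)
3. E_x = -3/2  [E is the midpoint of DA]
4. E_y = 1/2  [E is the midpoint of DA]
   → E = (-3/2, 1/2)
5. F_x = 11  [F is the reflection of D across B]
6. F_y = -10  [F is the reflection of D across B]
   → F = (11, -10)

C = (168/89, -251/89)
E = (-3/2, 1/2)
F = (11, -10)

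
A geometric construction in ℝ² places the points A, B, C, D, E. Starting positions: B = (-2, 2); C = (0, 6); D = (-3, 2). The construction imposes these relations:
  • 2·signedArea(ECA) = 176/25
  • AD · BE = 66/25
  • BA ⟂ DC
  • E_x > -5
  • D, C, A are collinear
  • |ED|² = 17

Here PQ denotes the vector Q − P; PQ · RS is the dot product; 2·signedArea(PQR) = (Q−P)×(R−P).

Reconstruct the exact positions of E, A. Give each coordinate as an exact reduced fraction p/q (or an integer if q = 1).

1. A_x = -66/25  [D, C, A are collinear ∩ BA ⟂ DC]
2. A_y = 62/25  [D, C, A are collinear ∩ BA ⟂ DC]
   → A = (-66/25, 62/25)
3. E_x = -4  [2·signedArea(ECA) = 176/25 ∩ AD · BE = 66/25]
4. E_y = -2  [2·signedArea(ECA) = 176/25 ∩ AD · BE = 66/25]
   → E = (-4, -2)

A = (-66/25, 62/25)
E = (-4, -2)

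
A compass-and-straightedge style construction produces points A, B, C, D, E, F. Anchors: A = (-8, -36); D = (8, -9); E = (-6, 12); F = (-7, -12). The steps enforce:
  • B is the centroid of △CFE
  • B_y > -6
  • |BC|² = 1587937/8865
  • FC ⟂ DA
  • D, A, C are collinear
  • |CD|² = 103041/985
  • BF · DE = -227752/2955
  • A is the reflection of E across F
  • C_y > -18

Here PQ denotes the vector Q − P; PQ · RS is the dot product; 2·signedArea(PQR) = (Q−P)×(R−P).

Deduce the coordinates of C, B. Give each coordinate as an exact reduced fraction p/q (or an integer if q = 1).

B = (-10061/2955, -5844/985)
C = (2744/985, -17532/985)

1. C_x = 2744/985  [D, A, C are collinear ∩ FC ⟂ DA]
2. C_y = -17532/985  [D, A, C are collinear ∩ FC ⟂ DA]
   → C = (2744/985, -17532/985)
3. B_x = -10061/2955  [B is the centroid of △CFE]
4. B_y = -5844/985  [B is the centroid of △CFE]
   → B = (-10061/2955, -5844/985)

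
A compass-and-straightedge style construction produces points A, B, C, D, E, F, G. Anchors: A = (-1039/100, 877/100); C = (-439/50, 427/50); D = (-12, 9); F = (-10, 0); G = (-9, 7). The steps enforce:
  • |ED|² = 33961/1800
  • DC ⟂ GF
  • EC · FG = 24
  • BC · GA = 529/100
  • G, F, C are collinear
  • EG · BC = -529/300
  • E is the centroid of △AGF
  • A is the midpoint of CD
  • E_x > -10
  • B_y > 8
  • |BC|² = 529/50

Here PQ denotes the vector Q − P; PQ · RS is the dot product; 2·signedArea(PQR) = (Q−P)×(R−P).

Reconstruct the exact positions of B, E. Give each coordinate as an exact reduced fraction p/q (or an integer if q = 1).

B = (-139/25, 202/25)
E = (-2939/300, 1577/300)

1. B_x = -139/25  [line 139/100·x + -177/100·y + 2203/100 = 0 ∩ |BC|² = 529/50]
2. B_y = 202/25  [line 139/100·x + -177/100·y + 2203/100 = 0 ∩ |BC|² = 529/50]
   → B = (-139/25, 202/25)
3. E_x = -2939/300  [E is the centroid of △AGF]
4. E_y = 1577/300  [E is the centroid of △AGF]
   → E = (-2939/300, 1577/300)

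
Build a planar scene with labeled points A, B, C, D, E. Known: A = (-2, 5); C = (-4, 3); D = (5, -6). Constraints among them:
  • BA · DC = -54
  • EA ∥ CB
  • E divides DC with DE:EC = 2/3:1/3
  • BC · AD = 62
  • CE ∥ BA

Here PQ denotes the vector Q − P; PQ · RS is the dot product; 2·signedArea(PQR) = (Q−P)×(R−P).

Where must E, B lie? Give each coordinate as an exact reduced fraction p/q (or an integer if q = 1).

B = (-5, 8)
E = (-1, 0)

1. E_x = -1  [E divides DC with DE:EC = 2/3:1/3]
2. E_y = 0  [E divides DC with DE:EC = 2/3:1/3]
   → E = (-1, 0)
3. B_x = -5  [CE ∥ BA ∩ EA ∥ CB]
4. B_y = 8  [CE ∥ BA ∩ EA ∥ CB]
   → B = (-5, 8)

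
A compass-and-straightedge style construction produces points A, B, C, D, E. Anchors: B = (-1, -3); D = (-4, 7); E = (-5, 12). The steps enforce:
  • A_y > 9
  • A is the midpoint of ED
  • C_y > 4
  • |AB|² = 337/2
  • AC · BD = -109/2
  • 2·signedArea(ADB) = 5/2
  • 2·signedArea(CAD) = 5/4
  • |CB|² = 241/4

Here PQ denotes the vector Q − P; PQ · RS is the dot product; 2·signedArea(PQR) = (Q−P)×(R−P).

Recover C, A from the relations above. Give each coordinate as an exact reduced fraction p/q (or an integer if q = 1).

A = (-9/2, 19/2)
C = (-3, 9/2)

1. A_x = -9/2  [A is the midpoint of ED]
2. A_y = 19/2  [A is the midpoint of ED]
   → A = (-9/2, 19/2)
3. C_x = -3  [2·signedArea(CAD) = 5/4 ∩ AC · BD = -109/2]
4. C_y = 9/2  [2·signedArea(CAD) = 5/4 ∩ AC · BD = -109/2]
   → C = (-3, 9/2)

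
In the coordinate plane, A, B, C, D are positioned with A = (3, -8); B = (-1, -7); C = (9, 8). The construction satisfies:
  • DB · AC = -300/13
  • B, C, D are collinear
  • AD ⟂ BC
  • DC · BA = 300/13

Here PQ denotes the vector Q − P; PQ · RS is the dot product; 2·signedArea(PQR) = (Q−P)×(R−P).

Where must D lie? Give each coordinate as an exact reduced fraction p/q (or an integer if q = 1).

1. D_x = -3/13  [B, C, D are collinear ∩ AD ⟂ BC]
2. D_y = -76/13  [B, C, D are collinear ∩ AD ⟂ BC]
   → D = (-3/13, -76/13)

D = (-3/13, -76/13)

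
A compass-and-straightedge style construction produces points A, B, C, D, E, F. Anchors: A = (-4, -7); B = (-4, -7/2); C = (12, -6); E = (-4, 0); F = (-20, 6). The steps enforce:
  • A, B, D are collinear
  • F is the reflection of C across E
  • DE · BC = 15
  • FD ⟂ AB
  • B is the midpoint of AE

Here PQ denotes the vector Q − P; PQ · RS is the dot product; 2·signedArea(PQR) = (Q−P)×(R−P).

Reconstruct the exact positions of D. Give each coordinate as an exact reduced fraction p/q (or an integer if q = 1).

D = (-4, 6)

1. D_x = -4  [A, B, D are collinear ∩ FD ⟂ AB]
2. D_y = 6  [A, B, D are collinear ∩ FD ⟂ AB]
   → D = (-4, 6)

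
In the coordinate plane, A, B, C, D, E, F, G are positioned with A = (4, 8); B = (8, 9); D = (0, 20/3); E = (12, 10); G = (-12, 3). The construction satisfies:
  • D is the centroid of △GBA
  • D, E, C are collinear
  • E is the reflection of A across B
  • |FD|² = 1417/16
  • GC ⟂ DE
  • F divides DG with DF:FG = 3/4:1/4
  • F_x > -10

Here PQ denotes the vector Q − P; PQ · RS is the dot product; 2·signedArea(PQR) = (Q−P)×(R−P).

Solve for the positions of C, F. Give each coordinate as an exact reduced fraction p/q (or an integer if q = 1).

C = (-4218/349, 1155/349)
F = (-9, 47/12)

1. C_x = -4218/349  [D, E, C are collinear ∩ GC ⟂ DE]
2. C_y = 1155/349  [D, E, C are collinear ∩ GC ⟂ DE]
   → C = (-4218/349, 1155/349)
3. F_x = -9  [F divides DG with DF:FG = 3/4:1/4]
4. F_y = 47/12  [F divides DG with DF:FG = 3/4:1/4]
   → F = (-9, 47/12)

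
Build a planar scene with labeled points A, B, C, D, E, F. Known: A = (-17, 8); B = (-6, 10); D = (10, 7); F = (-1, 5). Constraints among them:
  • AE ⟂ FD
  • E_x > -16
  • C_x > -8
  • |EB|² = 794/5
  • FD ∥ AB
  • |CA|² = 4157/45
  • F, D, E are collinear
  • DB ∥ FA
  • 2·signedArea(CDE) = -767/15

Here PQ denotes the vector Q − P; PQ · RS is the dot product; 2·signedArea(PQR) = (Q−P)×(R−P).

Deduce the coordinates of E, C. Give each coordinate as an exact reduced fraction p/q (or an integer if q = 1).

C = (-574/75, 144/25)
E = (-399/25, 57/25)

1. E_x = -399/25  [F, D, E are collinear ∩ AE ⟂ FD]
2. E_y = 57/25  [F, D, E are collinear ∩ AE ⟂ FD]
   → E = (-399/25, 57/25)
3. C_x = -574/75  [line 118/25·x + -649/25·y + 13924/75 = 0 ∩ |CA|² = 4157/45]
4. C_y = 144/25  [line 118/25·x + -649/25·y + 13924/75 = 0 ∩ |CA|² = 4157/45]
   → C = (-574/75, 144/25)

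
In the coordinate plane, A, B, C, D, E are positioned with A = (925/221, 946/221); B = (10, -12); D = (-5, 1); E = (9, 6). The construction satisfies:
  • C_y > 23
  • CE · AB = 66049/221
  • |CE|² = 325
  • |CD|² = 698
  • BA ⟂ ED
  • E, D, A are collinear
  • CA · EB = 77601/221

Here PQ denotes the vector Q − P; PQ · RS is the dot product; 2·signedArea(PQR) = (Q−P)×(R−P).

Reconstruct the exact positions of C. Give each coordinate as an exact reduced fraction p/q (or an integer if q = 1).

1. C_x = 8  [CA · EB = 77601/221 ∩ CE · AB = 66049/221]
2. C_y = 24  [CA · EB = 77601/221 ∩ CE · AB = 66049/221]
   → C = (8, 24)

C = (8, 24)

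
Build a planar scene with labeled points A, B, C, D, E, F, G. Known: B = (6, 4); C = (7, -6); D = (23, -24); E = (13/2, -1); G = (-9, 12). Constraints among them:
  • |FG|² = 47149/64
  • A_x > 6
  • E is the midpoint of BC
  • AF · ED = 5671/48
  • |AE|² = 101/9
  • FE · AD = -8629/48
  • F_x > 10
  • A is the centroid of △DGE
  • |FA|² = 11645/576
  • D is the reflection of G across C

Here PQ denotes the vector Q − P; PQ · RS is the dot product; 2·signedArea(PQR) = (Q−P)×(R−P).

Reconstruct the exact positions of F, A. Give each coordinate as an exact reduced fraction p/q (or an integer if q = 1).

A = (41/6, -13/3)
F = (85/8, -27/4)

1. A_x = 41/6  [A is the centroid of △DGE]
2. A_y = -13/3  [A is the centroid of △DGE]
   → A = (41/6, -13/3)
3. F_x = 85/8  [FE · AD = -8629/48 ∩ AF · ED = 5671/48]
4. F_y = -27/4  [FE · AD = -8629/48 ∩ AF · ED = 5671/48]
   → F = (85/8, -27/4)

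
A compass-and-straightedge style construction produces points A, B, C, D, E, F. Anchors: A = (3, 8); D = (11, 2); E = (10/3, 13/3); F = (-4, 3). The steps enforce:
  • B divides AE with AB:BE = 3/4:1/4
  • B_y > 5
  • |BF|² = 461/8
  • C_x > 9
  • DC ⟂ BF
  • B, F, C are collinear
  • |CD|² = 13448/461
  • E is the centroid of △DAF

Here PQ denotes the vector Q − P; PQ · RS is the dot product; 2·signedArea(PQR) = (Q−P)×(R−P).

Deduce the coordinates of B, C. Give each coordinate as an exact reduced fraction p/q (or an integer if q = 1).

B = (13/4, 21/4)
C = (4333/461, 3300/461)

1. B_x = 13/4  [B divides AE with AB:BE = 3/4:1/4]
2. B_y = 21/4  [B divides AE with AB:BE = 3/4:1/4]
   → B = (13/4, 21/4)
3. C_x = 4333/461  [B, F, C are collinear ∩ DC ⟂ BF]
4. C_y = 3300/461  [B, F, C are collinear ∩ DC ⟂ BF]
   → C = (4333/461, 3300/461)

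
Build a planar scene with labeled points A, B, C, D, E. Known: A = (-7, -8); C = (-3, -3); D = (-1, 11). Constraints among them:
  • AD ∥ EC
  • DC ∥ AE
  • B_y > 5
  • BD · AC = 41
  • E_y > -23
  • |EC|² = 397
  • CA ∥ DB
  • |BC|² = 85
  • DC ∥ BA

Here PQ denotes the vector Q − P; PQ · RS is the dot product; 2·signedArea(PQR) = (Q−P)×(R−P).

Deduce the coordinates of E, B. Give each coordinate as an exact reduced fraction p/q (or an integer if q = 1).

1. E_x = -9  [AD ∥ EC ∩ DC ∥ AE]
2. E_y = -22  [AD ∥ EC ∩ DC ∥ AE]
   → E = (-9, -22)
3. B_x = -5  [DC ∥ BA ∩ CA ∥ DB]
4. B_y = 6  [DC ∥ BA ∩ CA ∥ DB]
   → B = (-5, 6)

B = (-5, 6)
E = (-9, -22)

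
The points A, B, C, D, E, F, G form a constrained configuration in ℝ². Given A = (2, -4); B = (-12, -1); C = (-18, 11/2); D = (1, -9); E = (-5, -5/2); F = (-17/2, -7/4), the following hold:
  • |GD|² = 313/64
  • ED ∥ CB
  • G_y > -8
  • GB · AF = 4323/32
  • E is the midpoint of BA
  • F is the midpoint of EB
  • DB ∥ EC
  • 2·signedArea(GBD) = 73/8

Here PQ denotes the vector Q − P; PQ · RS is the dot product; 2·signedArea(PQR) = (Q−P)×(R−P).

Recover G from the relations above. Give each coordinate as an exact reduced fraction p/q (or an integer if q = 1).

G = (-1/2, -59/8)

1. G_x = -1/2  [2·signedArea(GBD) = 73/8 ∩ GB · AF = 4323/32]
2. G_y = -59/8  [2·signedArea(GBD) = 73/8 ∩ GB · AF = 4323/32]
   → G = (-1/2, -59/8)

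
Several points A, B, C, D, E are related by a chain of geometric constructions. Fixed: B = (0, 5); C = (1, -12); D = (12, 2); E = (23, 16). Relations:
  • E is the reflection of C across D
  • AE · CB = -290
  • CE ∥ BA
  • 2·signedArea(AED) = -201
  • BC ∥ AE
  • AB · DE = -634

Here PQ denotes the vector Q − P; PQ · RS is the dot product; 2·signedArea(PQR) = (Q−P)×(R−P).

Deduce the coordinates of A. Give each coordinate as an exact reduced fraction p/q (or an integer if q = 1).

A = (22, 33)

1. A_x = 22  [BC ∥ AE ∩ CE ∥ BA]
2. A_y = 33  [BC ∥ AE ∩ CE ∥ BA]
   → A = (22, 33)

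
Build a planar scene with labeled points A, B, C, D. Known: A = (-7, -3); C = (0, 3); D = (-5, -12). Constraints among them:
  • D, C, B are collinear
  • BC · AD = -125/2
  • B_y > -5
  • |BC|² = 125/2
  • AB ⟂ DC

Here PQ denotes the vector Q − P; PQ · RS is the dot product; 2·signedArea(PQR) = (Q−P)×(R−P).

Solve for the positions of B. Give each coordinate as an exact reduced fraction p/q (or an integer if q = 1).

1. B_x = -5/2  [D, C, B are collinear ∩ AB ⟂ DC]
2. B_y = -9/2  [D, C, B are collinear ∩ AB ⟂ DC]
   → B = (-5/2, -9/2)

B = (-5/2, -9/2)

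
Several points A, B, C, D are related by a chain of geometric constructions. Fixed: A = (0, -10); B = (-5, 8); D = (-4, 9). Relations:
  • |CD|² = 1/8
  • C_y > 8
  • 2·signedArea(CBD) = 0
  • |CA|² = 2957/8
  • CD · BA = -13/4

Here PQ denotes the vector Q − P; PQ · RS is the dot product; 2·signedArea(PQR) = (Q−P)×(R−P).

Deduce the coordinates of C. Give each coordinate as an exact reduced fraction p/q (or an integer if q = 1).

C = (-17/4, 35/4)

1. C_x = -17/4  [2·signedArea(CBD) = 0 ∩ CD · BA = -13/4]
2. C_y = 35/4  [2·signedArea(CBD) = 0 ∩ CD · BA = -13/4]
   → C = (-17/4, 35/4)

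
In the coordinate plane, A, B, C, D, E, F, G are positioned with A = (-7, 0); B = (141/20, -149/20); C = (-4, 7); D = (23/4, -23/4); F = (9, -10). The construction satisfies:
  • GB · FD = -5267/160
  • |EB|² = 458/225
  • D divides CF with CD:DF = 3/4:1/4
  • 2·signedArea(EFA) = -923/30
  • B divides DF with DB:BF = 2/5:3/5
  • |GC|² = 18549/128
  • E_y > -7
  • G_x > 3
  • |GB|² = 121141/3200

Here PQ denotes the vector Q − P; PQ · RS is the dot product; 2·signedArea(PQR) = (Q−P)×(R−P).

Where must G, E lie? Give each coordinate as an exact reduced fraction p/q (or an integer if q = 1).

E = (371/60, -379/60)
G = (53/16, -41/16)

1. G_x = 53/16  [line 13/4·x + -17/4·y + -693/32 = 0 ∩ |GB|² = 121141/3200]
2. G_y = -41/16  [line 13/4·x + -17/4·y + -693/32 = 0 ∩ |GB|² = 121141/3200]
   → G = (53/16, -41/16)
3. E_x = 371/60  [line -10·x + -16·y + -1177/30 = 0 ∩ |EB|² = 458/225]
4. E_y = -379/60  [line -10·x + -16·y + -1177/30 = 0 ∩ |EB|² = 458/225]
   → E = (371/60, -379/60)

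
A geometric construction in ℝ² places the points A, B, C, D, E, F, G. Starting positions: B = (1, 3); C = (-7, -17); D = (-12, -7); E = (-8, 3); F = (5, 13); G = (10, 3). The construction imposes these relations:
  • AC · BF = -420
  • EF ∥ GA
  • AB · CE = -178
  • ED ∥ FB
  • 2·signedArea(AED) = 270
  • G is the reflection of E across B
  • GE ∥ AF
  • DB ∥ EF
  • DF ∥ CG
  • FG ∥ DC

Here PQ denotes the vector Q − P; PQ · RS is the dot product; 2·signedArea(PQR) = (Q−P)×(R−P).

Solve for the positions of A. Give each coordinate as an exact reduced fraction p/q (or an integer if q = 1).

A = (23, 13)

1. A_x = 23  [GE ∥ AF ∩ EF ∥ GA]
2. A_y = 13  [GE ∥ AF ∩ EF ∥ GA]
   → A = (23, 13)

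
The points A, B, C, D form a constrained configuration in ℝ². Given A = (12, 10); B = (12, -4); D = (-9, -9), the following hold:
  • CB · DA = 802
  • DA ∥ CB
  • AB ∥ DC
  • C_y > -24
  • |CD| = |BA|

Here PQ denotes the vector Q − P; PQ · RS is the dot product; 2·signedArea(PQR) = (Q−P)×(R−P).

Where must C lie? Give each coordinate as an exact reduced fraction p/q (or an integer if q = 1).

1. C_x = -9  [DA ∥ CB ∩ AB ∥ DC]
2. C_y = -23  [DA ∥ CB ∩ AB ∥ DC]
   → C = (-9, -23)

C = (-9, -23)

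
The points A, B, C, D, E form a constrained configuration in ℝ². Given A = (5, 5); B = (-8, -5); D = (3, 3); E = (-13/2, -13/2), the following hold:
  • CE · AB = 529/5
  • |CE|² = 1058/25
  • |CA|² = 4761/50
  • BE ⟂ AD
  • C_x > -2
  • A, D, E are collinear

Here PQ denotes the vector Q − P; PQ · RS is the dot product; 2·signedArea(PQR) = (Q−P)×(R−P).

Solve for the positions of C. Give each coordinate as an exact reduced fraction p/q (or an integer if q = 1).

C = (-19/10, -19/10)

1. C_x = -19/10  [line 13·x + 10·y + 437/10 = 0 ∩ |CA|² = 4761/50]
2. C_y = -19/10  [line 13·x + 10·y + 437/10 = 0 ∩ |CA|² = 4761/50]
   → C = (-19/10, -19/10)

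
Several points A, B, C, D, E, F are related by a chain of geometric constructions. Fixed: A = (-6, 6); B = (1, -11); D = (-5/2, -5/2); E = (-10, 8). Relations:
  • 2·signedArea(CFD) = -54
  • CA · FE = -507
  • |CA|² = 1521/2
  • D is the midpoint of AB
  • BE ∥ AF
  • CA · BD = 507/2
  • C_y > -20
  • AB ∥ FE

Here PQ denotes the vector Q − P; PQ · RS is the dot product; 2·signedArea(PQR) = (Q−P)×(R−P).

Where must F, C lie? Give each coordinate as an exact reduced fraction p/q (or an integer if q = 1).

1. F_x = -17  [AB ∥ FE ∩ BE ∥ AF]
2. F_y = 25  [AB ∥ FE ∩ BE ∥ AF]
   → F = (-17, 25)
3. C_x = 9/2  [CA · FE = -507 ∩ 2·signedArea(CFD) = -54]
4. C_y = -39/2  [CA · FE = -507 ∩ 2·signedArea(CFD) = -54]
   → C = (9/2, -39/2)

C = (9/2, -39/2)
F = (-17, 25)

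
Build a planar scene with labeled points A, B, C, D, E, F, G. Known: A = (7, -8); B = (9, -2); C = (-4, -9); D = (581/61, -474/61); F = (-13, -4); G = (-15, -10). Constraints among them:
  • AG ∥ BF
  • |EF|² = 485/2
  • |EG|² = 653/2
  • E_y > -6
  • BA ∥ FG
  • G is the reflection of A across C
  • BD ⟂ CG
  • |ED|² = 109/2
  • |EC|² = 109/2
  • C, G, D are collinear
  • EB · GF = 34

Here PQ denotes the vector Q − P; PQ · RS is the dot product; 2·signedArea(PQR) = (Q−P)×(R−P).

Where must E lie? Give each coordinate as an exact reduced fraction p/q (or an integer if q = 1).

E = (5/2, -11/2)

1. E_x = 5/2  [line -2·x + -6·y + -28 = 0 ∩ |ED|² = 109/2]
2. E_y = -11/2  [line -2·x + -6·y + -28 = 0 ∩ |ED|² = 109/2]
   → E = (5/2, -11/2)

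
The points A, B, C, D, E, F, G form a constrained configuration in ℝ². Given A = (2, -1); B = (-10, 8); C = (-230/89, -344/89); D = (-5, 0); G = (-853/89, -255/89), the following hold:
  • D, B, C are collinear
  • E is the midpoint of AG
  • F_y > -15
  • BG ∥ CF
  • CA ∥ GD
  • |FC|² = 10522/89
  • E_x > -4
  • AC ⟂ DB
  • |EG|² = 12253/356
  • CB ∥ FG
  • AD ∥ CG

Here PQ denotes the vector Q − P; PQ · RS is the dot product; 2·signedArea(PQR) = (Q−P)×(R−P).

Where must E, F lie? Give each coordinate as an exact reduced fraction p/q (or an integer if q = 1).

E = (-675/178, -172/89)
F = (-193/89, -1311/89)

1. E_x = -675/178  [E is the midpoint of AG]
2. E_y = -172/89  [E is the midpoint of AG]
   → E = (-675/178, -172/89)
3. F_x = -193/89  [CB ∥ FG ∩ BG ∥ CF]
4. F_y = -1311/89  [CB ∥ FG ∩ BG ∥ CF]
   → F = (-193/89, -1311/89)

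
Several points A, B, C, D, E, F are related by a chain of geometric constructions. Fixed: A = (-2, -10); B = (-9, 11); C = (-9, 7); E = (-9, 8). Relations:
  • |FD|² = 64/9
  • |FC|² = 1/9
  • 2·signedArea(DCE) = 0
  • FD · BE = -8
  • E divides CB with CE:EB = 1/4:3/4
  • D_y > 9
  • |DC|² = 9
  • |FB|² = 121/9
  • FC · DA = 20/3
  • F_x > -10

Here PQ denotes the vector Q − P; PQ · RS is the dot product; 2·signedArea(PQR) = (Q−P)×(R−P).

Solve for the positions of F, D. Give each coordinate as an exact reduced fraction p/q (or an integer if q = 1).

1. D_x = -9  [2·signedArea(DCE) = 0]
2. D_y = 10  [|DC|² = 9]
   → D = (-9, 10)
3. F_x = -9  [FD · BE = -8 ∩ FC · DA = 20/3]
4. F_y = 22/3  [FD · BE = -8 ∩ FC · DA = 20/3]
   → F = (-9, 22/3)

D = (-9, 10)
F = (-9, 22/3)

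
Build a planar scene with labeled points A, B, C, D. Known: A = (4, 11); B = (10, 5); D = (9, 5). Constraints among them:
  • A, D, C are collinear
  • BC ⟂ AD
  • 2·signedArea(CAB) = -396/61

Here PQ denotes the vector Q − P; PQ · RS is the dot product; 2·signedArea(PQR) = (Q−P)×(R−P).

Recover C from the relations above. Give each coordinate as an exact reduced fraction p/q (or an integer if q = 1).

C = (574/61, 275/61)

1. C_x = 574/61  [A, D, C are collinear ∩ BC ⟂ AD]
2. C_y = 275/61  [A, D, C are collinear ∩ BC ⟂ AD]
   → C = (574/61, 275/61)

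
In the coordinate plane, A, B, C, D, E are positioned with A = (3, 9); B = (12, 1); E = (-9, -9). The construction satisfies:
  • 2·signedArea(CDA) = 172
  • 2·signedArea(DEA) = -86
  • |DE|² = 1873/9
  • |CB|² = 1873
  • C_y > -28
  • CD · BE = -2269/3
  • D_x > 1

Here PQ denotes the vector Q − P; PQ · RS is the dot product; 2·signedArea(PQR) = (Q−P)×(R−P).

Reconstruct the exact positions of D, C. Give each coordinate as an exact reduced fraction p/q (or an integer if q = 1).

1. D_x = 2  [line -18·x + 12·y + 32 = 0 ∩ |DE|² = 1873/9]
2. D_y = 1/3  [line -18·x + 12·y + 32 = 0 ∩ |DE|² = 1873/9]
   → D = (2, 1/3)
3. C_x = -21  [2·signedArea(CDA) = 172 ∩ CD · BE = -2269/3]
4. C_y = -27  [2·signedArea(CDA) = 172 ∩ CD · BE = -2269/3]
   → C = (-21, -27)

C = (-21, -27)
D = (2, 1/3)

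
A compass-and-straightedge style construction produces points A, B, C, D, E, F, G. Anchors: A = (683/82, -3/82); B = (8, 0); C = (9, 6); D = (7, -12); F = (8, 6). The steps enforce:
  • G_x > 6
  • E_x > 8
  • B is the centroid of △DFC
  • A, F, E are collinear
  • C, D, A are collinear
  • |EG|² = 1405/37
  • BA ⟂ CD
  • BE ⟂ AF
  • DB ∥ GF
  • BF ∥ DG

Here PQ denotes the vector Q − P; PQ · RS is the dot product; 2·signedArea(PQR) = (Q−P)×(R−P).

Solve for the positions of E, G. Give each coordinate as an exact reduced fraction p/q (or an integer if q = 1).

E = (12631/1517, 27/1517)
G = (7, -6)

1. E_x = 12631/1517  [A, F, E are collinear ∩ BE ⟂ AF]
2. E_y = 27/1517  [A, F, E are collinear ∩ BE ⟂ AF]
   → E = (12631/1517, 27/1517)
3. G_x = 7  [DB ∥ GF ∩ BF ∥ DG]
4. G_y = -6  [DB ∥ GF ∩ BF ∥ DG]
   → G = (7, -6)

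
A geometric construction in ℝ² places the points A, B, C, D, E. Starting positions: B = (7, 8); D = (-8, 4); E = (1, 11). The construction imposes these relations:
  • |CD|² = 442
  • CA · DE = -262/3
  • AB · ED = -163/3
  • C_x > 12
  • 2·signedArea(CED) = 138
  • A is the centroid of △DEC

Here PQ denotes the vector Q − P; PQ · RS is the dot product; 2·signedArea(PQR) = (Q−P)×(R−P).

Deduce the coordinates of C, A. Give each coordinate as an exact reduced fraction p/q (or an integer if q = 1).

A = (2, 20/3)
C = (13, 5)

1. C_x = 13  [line 7·x + -9·y + -46 = 0 ∩ |CD|² = 442]
2. C_y = 5  [line 7·x + -9·y + -46 = 0 ∩ |CD|² = 442]
   → C = (13, 5)
3. A_x = 2  [A is the centroid of △DEC]
4. A_y = 20/3  [A is the centroid of △DEC]
   → A = (2, 20/3)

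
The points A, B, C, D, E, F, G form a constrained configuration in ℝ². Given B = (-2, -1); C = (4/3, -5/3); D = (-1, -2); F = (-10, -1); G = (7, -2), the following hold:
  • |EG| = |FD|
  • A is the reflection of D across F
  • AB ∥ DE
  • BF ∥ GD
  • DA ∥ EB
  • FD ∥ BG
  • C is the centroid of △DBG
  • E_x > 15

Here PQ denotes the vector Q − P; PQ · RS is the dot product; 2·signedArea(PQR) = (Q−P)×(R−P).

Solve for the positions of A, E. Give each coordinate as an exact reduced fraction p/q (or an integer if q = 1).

A = (-19, 0)
E = (16, -3)

1. A_x = -19  [A is the reflection of D across F]
2. A_y = 0  [A is the reflection of D across F]
   → A = (-19, 0)
3. E_x = 16  [DA ∥ EB ∩ AB ∥ DE]
4. E_y = -3  [DA ∥ EB ∩ AB ∥ DE]
   → E = (16, -3)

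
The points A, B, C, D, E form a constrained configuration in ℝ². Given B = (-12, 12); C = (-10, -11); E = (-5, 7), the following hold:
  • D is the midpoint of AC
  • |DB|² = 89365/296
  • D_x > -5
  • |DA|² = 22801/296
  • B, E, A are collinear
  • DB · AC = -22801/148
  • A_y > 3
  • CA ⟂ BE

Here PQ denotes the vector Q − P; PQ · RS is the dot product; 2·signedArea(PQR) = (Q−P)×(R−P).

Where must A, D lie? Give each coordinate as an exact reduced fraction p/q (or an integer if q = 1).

1. A_x = 15/74  [B, E, A are collinear ∩ CA ⟂ BE]
2. A_y = 243/74  [B, E, A are collinear ∩ CA ⟂ BE]
   → A = (15/74, 243/74)
3. D_x = -725/148  [D is the midpoint of AC]
4. D_y = -571/148  [D is the midpoint of AC]
   → D = (-725/148, -571/148)

A = (15/74, 243/74)
D = (-725/148, -571/148)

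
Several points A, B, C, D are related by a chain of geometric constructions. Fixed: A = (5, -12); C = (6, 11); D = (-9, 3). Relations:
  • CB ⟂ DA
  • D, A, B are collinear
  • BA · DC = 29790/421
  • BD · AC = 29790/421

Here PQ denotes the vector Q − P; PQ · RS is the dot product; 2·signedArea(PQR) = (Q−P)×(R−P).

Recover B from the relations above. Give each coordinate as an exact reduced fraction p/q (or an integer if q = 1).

B = (-2529/421, -87/421)

1. B_x = -2529/421  [D, A, B are collinear ∩ CB ⟂ DA]
2. B_y = -87/421  [D, A, B are collinear ∩ CB ⟂ DA]
   → B = (-2529/421, -87/421)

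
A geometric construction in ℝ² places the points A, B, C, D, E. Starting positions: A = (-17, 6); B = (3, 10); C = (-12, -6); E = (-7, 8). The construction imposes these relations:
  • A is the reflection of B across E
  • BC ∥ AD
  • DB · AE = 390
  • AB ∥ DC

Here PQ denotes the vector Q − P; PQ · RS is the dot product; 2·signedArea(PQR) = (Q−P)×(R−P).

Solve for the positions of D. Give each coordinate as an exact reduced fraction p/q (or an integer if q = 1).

1. D_x = -32  [AB ∥ DC ∩ BC ∥ AD]
2. D_y = -10  [AB ∥ DC ∩ BC ∥ AD]
   → D = (-32, -10)

D = (-32, -10)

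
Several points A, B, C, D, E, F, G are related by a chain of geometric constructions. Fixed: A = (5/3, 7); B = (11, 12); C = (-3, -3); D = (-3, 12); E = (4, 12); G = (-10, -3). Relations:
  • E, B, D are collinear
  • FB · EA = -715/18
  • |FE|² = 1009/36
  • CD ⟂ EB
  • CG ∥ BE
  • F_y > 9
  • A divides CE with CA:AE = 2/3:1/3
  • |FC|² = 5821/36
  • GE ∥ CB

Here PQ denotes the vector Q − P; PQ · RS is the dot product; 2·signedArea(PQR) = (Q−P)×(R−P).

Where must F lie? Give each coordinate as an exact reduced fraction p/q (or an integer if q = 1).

1. F_x = -2/3  [line 7/3·x + 5·y + -827/18 = 0 ∩ |FE|² = 1009/36]
2. F_y = 19/2  [line 7/3·x + 5·y + -827/18 = 0 ∩ |FE|² = 1009/36]
   → F = (-2/3, 19/2)

F = (-2/3, 19/2)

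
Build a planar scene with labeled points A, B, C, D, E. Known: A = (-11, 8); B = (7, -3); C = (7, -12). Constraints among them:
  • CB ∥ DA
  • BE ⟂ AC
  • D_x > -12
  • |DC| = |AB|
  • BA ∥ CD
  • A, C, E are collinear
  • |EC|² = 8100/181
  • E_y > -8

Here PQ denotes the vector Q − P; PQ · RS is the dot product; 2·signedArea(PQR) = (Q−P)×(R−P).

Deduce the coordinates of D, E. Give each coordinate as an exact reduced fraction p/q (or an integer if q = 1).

D = (-11, -1)
E = (457/181, -1272/181)

1. D_x = -11  [CB ∥ DA ∩ BA ∥ CD]
2. D_y = -1  [CB ∥ DA ∩ BA ∥ CD]
   → D = (-11, -1)
3. E_x = 457/181  [A, C, E are collinear ∩ BE ⟂ AC]
4. E_y = -1272/181  [A, C, E are collinear ∩ BE ⟂ AC]
   → E = (457/181, -1272/181)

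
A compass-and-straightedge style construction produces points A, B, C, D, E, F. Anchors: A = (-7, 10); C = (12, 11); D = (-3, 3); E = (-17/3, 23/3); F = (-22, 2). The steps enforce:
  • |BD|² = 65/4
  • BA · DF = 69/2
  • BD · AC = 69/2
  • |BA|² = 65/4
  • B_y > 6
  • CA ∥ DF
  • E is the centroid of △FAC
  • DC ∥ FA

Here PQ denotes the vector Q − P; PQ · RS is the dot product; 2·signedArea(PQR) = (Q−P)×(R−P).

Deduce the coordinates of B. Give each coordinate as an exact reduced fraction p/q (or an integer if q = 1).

1. B_x = -5  [line 19·x + 1·y + 177/2 = 0 ∩ |BD|² = 65/4]
2. B_y = 13/2  [line 19·x + 1·y + 177/2 = 0 ∩ |BD|² = 65/4]
   → B = (-5, 13/2)

B = (-5, 13/2)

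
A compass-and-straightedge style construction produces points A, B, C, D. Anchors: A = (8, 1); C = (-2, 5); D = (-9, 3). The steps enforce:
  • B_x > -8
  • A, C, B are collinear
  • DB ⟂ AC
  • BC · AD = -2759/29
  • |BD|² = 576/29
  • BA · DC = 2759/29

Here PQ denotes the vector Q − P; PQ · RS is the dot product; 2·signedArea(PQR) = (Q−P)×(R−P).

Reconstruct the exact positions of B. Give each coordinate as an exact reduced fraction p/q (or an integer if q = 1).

1. B_x = -213/29  [A, C, B are collinear ∩ DB ⟂ AC]
2. B_y = 207/29  [A, C, B are collinear ∩ DB ⟂ AC]
   → B = (-213/29, 207/29)

B = (-213/29, 207/29)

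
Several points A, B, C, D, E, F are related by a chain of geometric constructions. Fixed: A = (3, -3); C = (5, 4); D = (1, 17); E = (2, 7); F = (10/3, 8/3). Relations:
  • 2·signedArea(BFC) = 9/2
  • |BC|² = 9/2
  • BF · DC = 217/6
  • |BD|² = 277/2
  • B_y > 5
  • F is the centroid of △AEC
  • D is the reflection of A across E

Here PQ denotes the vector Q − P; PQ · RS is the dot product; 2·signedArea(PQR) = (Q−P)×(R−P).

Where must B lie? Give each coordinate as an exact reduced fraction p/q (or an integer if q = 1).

1. B_x = 7/2  [2·signedArea(BFC) = 9/2 ∩ BF · DC = 217/6]
2. B_y = 11/2  [2·signedArea(BFC) = 9/2 ∩ BF · DC = 217/6]
   → B = (7/2, 11/2)

B = (7/2, 11/2)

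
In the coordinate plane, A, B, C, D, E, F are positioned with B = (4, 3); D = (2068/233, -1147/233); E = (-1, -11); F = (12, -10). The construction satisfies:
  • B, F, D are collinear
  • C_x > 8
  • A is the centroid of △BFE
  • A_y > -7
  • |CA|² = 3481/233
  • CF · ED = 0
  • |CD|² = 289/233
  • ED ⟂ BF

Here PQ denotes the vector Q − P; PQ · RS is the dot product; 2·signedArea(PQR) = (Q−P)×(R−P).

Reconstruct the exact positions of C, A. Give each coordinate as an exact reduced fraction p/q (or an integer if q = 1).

A = (5, -6)
C = (1932/233, -926/233)

1. A_x = 5  [A is the centroid of △BFE]
2. A_y = -6  [A is the centroid of △BFE]
   → A = (5, -6)
3. C_x = 1932/233  [line -2301/233·x + -1416/233·y + 13452/233 = 0 ∩ |CA|² = 3481/233]
4. C_y = -926/233  [line -2301/233·x + -1416/233·y + 13452/233 = 0 ∩ |CA|² = 3481/233]
   → C = (1932/233, -926/233)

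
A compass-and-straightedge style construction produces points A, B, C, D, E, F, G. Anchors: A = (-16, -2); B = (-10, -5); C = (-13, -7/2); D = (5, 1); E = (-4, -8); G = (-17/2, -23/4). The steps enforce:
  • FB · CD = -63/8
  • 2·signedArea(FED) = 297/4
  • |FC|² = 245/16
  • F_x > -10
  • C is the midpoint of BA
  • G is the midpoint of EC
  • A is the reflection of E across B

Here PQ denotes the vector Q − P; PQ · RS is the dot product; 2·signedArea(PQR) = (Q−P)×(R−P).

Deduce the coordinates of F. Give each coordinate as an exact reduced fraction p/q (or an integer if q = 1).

F = (-19/2, -21/4)

1. F_x = -19/2  [2·signedArea(FED) = 297/4 ∩ FB · CD = -63/8]
2. F_y = -21/4  [2·signedArea(FED) = 297/4 ∩ FB · CD = -63/8]
   → F = (-19/2, -21/4)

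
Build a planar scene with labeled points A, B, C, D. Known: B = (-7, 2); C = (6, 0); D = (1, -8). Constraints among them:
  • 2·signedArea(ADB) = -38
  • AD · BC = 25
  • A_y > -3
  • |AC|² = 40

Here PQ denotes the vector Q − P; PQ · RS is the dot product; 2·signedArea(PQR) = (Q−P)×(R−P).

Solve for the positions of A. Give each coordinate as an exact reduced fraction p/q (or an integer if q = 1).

A = (0, -2)

1. A_x = 0  [2·signedArea(ADB) = -38 ∩ AD · BC = 25]
2. A_y = -2  [2·signedArea(ADB) = -38 ∩ AD · BC = 25]
   → A = (0, -2)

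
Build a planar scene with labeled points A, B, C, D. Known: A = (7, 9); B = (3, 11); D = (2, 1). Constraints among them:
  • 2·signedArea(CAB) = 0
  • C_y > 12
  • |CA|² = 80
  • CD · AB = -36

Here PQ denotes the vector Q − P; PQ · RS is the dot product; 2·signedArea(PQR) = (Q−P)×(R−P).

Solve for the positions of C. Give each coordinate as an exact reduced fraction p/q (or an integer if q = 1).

1. C_x = -1  [2·signedArea(CAB) = 0 ∩ CD · AB = -36]
2. C_y = 13  [2·signedArea(CAB) = 0 ∩ CD · AB = -36]
   → C = (-1, 13)

C = (-1, 13)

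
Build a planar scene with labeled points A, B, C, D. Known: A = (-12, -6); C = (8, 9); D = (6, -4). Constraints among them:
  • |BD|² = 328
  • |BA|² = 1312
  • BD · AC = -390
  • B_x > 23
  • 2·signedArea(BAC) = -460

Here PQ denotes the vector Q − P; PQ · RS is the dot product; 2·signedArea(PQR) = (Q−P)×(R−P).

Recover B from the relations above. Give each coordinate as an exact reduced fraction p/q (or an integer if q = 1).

1. B_x = 24  [2·signedArea(BAC) = -460 ∩ BD · AC = -390]
2. B_y = -2  [2·signedArea(BAC) = -460 ∩ BD · AC = -390]
   → B = (24, -2)

B = (24, -2)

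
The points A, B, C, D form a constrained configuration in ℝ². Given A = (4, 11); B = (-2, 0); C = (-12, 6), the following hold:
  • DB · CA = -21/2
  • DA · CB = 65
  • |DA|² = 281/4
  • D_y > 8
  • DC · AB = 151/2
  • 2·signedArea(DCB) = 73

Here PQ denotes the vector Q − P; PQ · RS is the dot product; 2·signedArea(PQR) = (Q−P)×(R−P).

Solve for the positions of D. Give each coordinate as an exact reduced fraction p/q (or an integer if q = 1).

1. D_x = -4  [DB · CA = -21/2 ∩ DC · AB = 151/2]
2. D_y = 17/2  [DB · CA = -21/2 ∩ DC · AB = 151/2]
   → D = (-4, 17/2)

D = (-4, 17/2)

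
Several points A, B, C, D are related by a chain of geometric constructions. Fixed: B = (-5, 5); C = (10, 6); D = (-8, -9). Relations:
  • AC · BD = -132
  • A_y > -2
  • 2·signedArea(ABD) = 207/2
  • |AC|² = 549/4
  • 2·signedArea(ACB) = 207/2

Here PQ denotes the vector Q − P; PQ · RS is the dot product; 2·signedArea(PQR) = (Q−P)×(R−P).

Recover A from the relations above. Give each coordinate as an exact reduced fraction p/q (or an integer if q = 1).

1. A_x = 1  [2·signedArea(ACB) = 207/2 ∩ 2·signedArea(ABD) = 207/2]
2. A_y = -3/2  [2·signedArea(ACB) = 207/2 ∩ 2·signedArea(ABD) = 207/2]
   → A = (1, -3/2)

A = (1, -3/2)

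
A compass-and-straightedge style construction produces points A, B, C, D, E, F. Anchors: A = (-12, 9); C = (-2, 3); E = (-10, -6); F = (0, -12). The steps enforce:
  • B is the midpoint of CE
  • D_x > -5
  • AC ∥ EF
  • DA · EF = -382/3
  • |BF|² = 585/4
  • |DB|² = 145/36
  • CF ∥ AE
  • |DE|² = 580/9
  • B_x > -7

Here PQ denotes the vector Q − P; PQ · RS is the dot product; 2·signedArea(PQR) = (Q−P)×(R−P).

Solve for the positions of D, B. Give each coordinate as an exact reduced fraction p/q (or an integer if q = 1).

1. D_x = -14/3  [line -10·x + 6·y + -140/3 = 0 ∩ |DE|² = 580/9]
2. D_y = 0  [line -10·x + 6·y + -140/3 = 0 ∩ |DE|² = 580/9]
   → D = (-14/3, 0)
3. B_x = -6  [B is the midpoint of CE]
4. B_y = -3/2  [B is the midpoint of CE]
   → B = (-6, -3/2)

B = (-6, -3/2)
D = (-14/3, 0)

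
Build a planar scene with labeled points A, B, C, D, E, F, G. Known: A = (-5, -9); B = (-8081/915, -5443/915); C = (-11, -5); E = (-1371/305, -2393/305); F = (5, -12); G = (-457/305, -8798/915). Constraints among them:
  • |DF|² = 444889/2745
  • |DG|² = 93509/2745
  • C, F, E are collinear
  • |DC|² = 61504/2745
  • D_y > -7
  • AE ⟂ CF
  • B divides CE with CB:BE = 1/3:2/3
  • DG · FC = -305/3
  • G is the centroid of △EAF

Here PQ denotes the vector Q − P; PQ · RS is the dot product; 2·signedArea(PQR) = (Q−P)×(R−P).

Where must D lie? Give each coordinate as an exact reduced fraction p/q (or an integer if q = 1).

D = (-6097/915, -6311/915)

1. D_x = -6097/915  [line 16·x + -7·y + 175/3 = 0 ∩ |DC|² = 61504/2745]
2. D_y = -6311/915  [line 16·x + -7·y + 175/3 = 0 ∩ |DC|² = 61504/2745]
   → D = (-6097/915, -6311/915)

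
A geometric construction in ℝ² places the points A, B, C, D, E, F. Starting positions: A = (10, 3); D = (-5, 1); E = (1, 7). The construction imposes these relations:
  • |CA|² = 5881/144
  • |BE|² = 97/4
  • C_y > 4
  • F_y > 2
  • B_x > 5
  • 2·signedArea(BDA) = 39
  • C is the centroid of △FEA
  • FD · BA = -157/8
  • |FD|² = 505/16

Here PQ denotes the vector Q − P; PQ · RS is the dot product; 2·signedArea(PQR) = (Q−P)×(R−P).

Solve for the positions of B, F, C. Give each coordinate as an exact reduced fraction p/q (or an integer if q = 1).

1. B_x = 11/2  [line -2·x + 15·y + -64 = 0 ∩ |BE|² = 97/4]
2. B_y = 5  [line -2·x + 15·y + -64 = 0 ∩ |BE|² = 97/4]
   → B = (11/2, 5)
3. F_x = 1/4  [line -9/2·x + 2·y + -39/8 = 0 ∩ |FD|² = 505/16]
4. F_y = 3  [line -9/2·x + 2·y + -39/8 = 0 ∩ |FD|² = 505/16]
   → F = (1/4, 3)
5. C_x = 15/4  [C is the centroid of △FEA]
6. C_y = 13/3  [C is the centroid of △FEA]
   → C = (15/4, 13/3)

B = (11/2, 5)
C = (15/4, 13/3)
F = (1/4, 3)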